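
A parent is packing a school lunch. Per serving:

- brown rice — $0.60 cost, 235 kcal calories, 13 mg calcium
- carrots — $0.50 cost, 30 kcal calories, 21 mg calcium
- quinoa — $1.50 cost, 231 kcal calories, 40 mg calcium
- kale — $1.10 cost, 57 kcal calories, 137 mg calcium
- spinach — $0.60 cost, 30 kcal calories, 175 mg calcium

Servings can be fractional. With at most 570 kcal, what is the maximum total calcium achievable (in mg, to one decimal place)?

Calcium per kcal: spinach 5.833, kale 2.404, carrots 0.7, quinoa 0.1732, brown rice 0.05532.
With no serving limits, spend the whole calories allowance on spinach: 570 kcal / 30 kcal × 175 mg = 3325.0 mg.

3325.0 mg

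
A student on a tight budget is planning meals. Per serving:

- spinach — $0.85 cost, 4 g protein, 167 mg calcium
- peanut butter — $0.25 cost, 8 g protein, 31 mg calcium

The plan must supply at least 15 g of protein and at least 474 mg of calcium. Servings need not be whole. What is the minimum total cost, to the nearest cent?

$2.46

The cheapest plan sits at a corner of the feasible region — with two constraints it uses at most two foods.
spinach only: max(15/4, 474/167) = 3.75 servings → $3.19.
peanut butter only: max(15/8, 474/31) = 15.29 servings → $3.82.
spinach + peanut butter with both tight: 2.745 servings and 0.5025 servings → $2.46.
So the least-cost plan costs $2.46.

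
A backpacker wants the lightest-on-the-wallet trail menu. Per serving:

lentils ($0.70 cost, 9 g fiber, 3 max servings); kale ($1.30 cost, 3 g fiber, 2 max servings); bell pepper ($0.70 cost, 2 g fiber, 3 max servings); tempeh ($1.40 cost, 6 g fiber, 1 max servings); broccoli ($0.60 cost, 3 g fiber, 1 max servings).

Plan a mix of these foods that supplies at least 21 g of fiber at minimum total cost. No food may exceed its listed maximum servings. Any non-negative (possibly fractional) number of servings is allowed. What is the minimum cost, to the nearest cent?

$1.63

Cost per g of fiber: lentils $0.0778, broccoli $0.2000, tempeh $0.2333, bell pepper $0.3500, kale $0.4333.
Take 2.333 servings of lentils: +21.0 g fiber for $1.63 (total $1.63, still need 0.0 g).
Filling from the cheapest source first is optimal under one linear minimum: $1.63.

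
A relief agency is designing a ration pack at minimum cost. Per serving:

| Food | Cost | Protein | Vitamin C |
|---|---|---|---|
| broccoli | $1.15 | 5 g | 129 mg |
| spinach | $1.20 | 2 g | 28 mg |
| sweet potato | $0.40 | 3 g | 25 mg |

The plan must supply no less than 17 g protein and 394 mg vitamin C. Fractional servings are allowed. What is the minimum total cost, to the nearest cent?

Two binding constraints pin down two serving amounts, so the optimal mix uses at most two foods. The candidates are each food alone (scaled to the tighter of protein/vitamin C) and each pair with both constraints tight.
broccoli only: max(17/5, 394/129) = 3.4 servings → $3.91.
spinach only: max(17/2, 394/28) = 14.07 servings → $16.89.
sweet potato only: max(17/3, 394/25) = 15.76 servings → $6.30.
broccoli + spinach with both tight: 2.644 servings and 1.89 servings → $5.31.
broccoli + sweet potato with both tight: 2.889 servings and 0.8511 servings → $3.66.
spinach + sweet potato with both targets exact would need a negative amount; discard.
Cheapest feasible corner: $3.66.

$3.66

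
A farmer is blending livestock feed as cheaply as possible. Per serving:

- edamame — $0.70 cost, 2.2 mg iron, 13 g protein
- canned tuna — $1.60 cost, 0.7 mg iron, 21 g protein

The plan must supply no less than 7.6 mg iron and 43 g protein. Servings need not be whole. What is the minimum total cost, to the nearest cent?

$2.42

Check every corner: each single food scaled to meet both minima, and each pair solved so both constraints bind.
edamame only: max(7.6/2.2, 43/13) = 3.455 servings → $2.42.
canned tuna only: max(7.6/0.7, 43/21) = 10.86 servings → $17.37.
edamame + canned tuna: the both-tight solution has a negative serving — not a feasible corner.
The minimum over all feasible corners is $2.42.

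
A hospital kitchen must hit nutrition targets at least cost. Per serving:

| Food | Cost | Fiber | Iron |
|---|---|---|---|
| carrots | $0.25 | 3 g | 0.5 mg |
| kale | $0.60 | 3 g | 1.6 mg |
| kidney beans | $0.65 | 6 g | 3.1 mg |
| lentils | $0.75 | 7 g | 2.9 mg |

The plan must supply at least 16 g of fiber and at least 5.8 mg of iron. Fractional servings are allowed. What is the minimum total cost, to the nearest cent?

Check every corner: each single food scaled to meet both minima, and each pair solved so both constraints bind.
carrots only: max(16/3, 5.8/0.5) = 11.6 servings → $2.90.
kale only: max(16/3, 5.8/1.6) = 5.333 servings → $3.20.
kidney beans only: max(16/6, 5.8/3.1) = 2.667 servings → $1.73.
lentils only: max(16/7, 5.8/2.9) = 2.286 servings → $1.71.
carrots + kale with both tight: 2.485 servings and 2.848 servings → $2.33.
carrots + kidney beans with both tight: 2.349 servings and 1.492 servings → $1.56.
carrots + lentils with both tight: 1.115 servings and 1.808 servings → $1.63.
kale + kidney beans: the both-tight solution has a negative serving — not a feasible corner.
kale + lentils: intersection lies outside the first quadrant.
kidney beans + lentils: the both-tight solution has a negative serving — not a feasible corner.
The minimum over all feasible corners is $1.56.

$1.56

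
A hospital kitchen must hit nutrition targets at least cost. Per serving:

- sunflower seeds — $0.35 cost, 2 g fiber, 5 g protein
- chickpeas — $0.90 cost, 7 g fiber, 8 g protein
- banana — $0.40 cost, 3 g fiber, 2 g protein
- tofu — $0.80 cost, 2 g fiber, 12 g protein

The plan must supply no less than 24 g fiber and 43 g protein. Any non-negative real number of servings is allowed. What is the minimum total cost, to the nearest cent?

Compare the cost at each extreme point of the feasible region.
sunflower seeds only: max(24/2, 43/5) = 12 servings → $4.20.
chickpeas only: max(24/7, 43/8) = 5.375 servings → $4.84.
banana only: max(24/3, 43/2) = 21.5 servings → $8.60.
tofu only: max(24/2, 43/12) = 12 servings → $9.60.
sunflower seeds + chickpeas with both tight: 5.737 servings and 1.789 servings → $3.62.
sunflower seeds + banana with both tight: 7.364 servings and 3.091 servings → $3.81.
sunflower seeds + tofu: the both-tight solution has a negative serving — not a feasible corner.
chickpeas + banana: the both-tight solution has a negative serving — not a feasible corner.
chickpeas + tofu with both tight: 2.971 servings and 1.603 servings → $3.96.
banana + tofu with both tight: 6.312 servings and 2.531 servings → $4.55.
Cheapest feasible corner: $3.62.

$3.62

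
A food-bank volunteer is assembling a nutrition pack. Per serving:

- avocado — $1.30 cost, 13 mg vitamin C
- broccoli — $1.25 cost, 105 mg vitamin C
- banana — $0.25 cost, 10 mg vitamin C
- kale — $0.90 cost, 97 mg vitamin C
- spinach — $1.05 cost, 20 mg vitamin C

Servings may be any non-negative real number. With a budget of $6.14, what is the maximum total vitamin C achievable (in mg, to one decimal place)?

661.8 mg

Vitamin C per dollar: kale 107.8, broccoli 84, banana 40, spinach 19.05, avocado 10.
With no serving limits, spend the whole cost allowance on kale: $6.14 / $0.90 × 97 mg = 661.8 mg.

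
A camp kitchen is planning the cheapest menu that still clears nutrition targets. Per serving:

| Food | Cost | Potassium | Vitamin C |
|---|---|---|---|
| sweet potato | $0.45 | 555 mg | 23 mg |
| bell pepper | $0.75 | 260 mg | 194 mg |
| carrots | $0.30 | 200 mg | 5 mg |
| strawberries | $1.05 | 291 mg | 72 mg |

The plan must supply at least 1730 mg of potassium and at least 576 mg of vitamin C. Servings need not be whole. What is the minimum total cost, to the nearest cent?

$2.89

Check every corner: each single food scaled to meet both minima, and each pair solved so both constraints bind.
sweet potato only: max(1730/555, 576/23) = 25.04 servings → $11.27.
bell pepper only: max(1730/260, 576/194) = 6.654 servings → $4.99.
carrots only: max(1730/200, 576/5) = 115.2 servings → $34.56.
strawberries only: max(1730/291, 576/72) = 8 servings → $8.40.
sweet potato + bell pepper with both tight: 1.828 servings and 2.752 servings → $2.89.
sweet potato + carrots: intersection lies outside the first quadrant.
sweet potato + strawberries: the both-tight solution has a negative serving — not a feasible corner.
bell pepper + carrots with both tight: 2.841 servings and 4.956 servings → $3.62.
bell pepper + strawberries with both tight: 1.141 servings and 4.926 servings → $6.03.
carrots + strawberries: the both-tight solution has a negative serving — not a feasible corner.
The minimum over all feasible corners is $2.89.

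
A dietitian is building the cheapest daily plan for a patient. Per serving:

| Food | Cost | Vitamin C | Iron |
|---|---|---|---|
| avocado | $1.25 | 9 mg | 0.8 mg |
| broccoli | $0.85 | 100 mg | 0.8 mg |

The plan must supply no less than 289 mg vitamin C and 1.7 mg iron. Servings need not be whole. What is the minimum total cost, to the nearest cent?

This is a tiny linear program; its minimum lies at a vertex of the feasible set. List the vertices and price them.
avocado only: max(289/9, 1.7/0.8) = 32.11 servings → $40.14.
broccoli only: max(289/100, 1.7/0.8) = 2.89 servings → $2.46.
avocado + broccoli: the both-tight solution has a negative serving — not a feasible corner.
Cheapest feasible corner: $2.46.

$2.46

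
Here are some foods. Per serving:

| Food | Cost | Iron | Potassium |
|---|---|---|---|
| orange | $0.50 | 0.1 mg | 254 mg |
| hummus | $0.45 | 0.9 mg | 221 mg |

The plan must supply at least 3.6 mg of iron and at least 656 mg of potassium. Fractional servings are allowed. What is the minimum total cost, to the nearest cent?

$1.80

Minimising a linear cost over {iron ≥ 3.6, potassium ≥ 656, servings ≥ 0} — the optimum is at a vertex, using one or two foods.
orange only: max(3.6/0.1, 656/254) = 36 servings → $18.00.
hummus only: max(3.6/0.9, 656/221) = 4 servings → $1.80.
orange + hummus: intersection lies outside the first quadrant.
The minimum over all feasible corners is $1.80.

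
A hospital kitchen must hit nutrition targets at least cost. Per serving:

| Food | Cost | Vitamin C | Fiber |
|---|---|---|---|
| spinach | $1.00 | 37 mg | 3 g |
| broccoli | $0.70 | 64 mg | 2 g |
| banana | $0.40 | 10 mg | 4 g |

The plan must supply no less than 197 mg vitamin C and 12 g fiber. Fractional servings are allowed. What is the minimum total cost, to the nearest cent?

$2.62

Check every corner: each single food scaled to meet both minima, and each pair solved so both constraints bind.
spinach only: max(197/37, 12/3) = 5.324 servings → $5.32.
broccoli only: max(197/64, 12/2) = 6 servings → $4.20.
banana only: max(197/10, 12/4) = 19.7 servings → $7.88.
spinach + broccoli with both tight: 3.169 servings and 1.246 servings → $4.04.
spinach + banana: the both-tight solution has a negative serving — not a feasible corner.
broccoli + banana with both tight: 2.831 servings and 1.585 servings → $2.62.
The minimum over all feasible corners is $2.62.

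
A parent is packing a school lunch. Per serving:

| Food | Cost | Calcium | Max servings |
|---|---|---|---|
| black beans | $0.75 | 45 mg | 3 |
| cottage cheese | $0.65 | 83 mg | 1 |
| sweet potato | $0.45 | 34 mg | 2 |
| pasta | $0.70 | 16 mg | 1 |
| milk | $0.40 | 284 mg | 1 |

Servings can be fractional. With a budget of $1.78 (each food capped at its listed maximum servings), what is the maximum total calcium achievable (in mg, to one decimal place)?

Calcium per dollar: milk 710, cottage cheese 127.7, sweet potato 75.56, black beans 60, pasta 22.86.
Take 1 serving of milk: spends $0.40, +284.0 mg calcium (running total 284.0 mg).
Take 1 serving of cottage cheese: spends $0.65, +83.0 mg calcium (running total 367.0 mg).
Take 1.622 servings of sweet potato: spends $0.73, +55.2 mg calcium (running total 422.2 mg).
Filling greedily by calcium-per-dollar is optimal for one linear limit, giving 422.2 mg.

422.2 mg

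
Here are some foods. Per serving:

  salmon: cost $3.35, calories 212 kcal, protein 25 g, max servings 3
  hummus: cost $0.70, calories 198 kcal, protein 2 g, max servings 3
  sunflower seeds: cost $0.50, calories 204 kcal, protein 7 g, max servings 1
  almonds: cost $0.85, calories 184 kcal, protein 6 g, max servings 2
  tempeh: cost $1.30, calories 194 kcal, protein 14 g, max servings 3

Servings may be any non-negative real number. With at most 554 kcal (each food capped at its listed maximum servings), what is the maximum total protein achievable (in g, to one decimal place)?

65.3 g

Protein per kcal: salmon 0.1179, tempeh 0.07216, sunflower seeds 0.03431, almonds 0.03261, hummus 0.0101.
Take 2.613 servings of salmon: uses 554 kcal, +65.3 g protein (running total 65.3 g).
Greedy by best ratio exhausts the calories allowance optimally: 65.3 g.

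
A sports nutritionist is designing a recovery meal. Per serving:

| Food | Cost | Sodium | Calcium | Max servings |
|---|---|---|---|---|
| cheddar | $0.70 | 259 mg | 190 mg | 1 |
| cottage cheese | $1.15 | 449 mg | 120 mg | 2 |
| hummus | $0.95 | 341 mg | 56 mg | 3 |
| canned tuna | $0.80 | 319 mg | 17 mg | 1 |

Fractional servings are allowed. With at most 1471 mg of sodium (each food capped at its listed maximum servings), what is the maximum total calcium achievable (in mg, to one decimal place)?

481.6 mg

Calcium per mg sodium: cheddar 0.7336, cottage cheese 0.2673, hummus 0.1642, canned tuna 0.05329.
Take 1 serving of cheddar: uses 259 mg sodium, +190.0 mg calcium (running total 190.0 mg).
Take 2 servings of cottage cheese: uses 898 mg sodium, +240.0 mg calcium (running total 430.0 mg).
Take 0.9208 servings of hummus: uses 314 mg sodium, +51.6 mg calcium (running total 481.6 mg).
Filling greedily by calcium-per-mg sodium is optimal for one linear limit, giving 481.6 mg.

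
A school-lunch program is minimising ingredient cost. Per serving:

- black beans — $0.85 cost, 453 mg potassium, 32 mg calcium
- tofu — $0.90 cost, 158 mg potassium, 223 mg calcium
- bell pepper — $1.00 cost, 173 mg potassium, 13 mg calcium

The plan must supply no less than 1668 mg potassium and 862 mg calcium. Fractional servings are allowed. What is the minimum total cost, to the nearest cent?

$5.25

Check every corner: each single food scaled to meet both minima, and each pair solved so both constraints bind.
black beans only: max(1668/453, 862/32) = 26.94 servings → $22.90.
tofu only: max(1668/158, 862/223) = 10.56 servings → $9.50.
bell pepper only: max(1668/173, 862/13) = 66.31 servings → $66.31.
black beans + tofu with both tight: 2.457 servings and 3.513 servings → $5.25.
black beans + bell pepper: the both-tight solution has a negative serving — not a feasible corner.
tofu + bell pepper with both tight: 3.489 servings and 6.455 servings → $9.60.
The minimum over all feasible corners is $5.25.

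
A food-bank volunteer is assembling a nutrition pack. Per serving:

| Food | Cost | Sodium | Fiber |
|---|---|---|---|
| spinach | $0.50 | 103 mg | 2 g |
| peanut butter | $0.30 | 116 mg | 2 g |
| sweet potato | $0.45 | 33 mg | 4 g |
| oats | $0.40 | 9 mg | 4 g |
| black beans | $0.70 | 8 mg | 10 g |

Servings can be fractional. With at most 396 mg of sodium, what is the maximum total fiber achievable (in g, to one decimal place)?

Fiber per mg sodium: black beans 1.25, oats 0.4444, sweet potato 0.1212, spinach 0.01942, peanut butter 0.01724.
With no serving limits, spend the whole sodium allowance on black beans: 396 mg / 8 mg × 10 g = 495.0 g.

495.0 g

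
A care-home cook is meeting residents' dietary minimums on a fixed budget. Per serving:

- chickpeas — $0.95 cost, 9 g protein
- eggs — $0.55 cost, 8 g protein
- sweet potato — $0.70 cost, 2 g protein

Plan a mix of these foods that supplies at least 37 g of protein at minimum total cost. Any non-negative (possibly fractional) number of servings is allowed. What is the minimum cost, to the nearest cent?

$2.54

Cost per g of protein: eggs $0.0688, chickpeas $0.1056, sweet potato $0.3500.
With no serving limits, use only eggs: 37 g / 8 g = 4.625 servings × $0.55 = $2.54.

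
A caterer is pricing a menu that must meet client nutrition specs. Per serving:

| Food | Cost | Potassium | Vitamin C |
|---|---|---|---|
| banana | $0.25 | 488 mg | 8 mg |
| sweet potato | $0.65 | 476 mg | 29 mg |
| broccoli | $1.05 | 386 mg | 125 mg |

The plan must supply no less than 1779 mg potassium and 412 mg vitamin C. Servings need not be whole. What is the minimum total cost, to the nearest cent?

Minimising a linear cost over {potassium ≥ 1779, vitamin C ≥ 412, servings ≥ 0} — the optimum is at a vertex, using one or two foods.
banana only: max(1779/488, 412/8) = 51.5 servings → $12.88.
sweet potato only: max(1779/476, 412/29) = 14.21 servings → $9.23.
broccoli only: max(1779/386, 412/125) = 4.609 servings → $4.84.
banana + sweet potato with both targets exact would need a negative amount; discard.
banana + broccoli with both tight: 1.094 servings and 3.226 servings → $3.66.
sweet potato + broccoli with both tight: 1.311 servings and 2.992 servings → $3.99.
Cheapest feasible corner: $3.66.

$3.66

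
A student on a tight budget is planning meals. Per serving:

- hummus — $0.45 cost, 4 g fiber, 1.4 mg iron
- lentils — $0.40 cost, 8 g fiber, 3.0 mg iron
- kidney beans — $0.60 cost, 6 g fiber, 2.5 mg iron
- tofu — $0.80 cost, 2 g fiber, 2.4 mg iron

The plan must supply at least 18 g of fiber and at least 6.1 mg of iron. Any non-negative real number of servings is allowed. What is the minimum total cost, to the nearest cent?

An LP optimum is at a vertex; with two nutrient constraints at most two foods are used. Check each candidate.
hummus only: max(18/4, 6.1/1.4) = 4.5 servings → $2.02.
lentils only: max(18/8, 6.1/3.0) = 2.25 servings → $0.90.
kidney beans only: max(18/6, 6.1/2.5) = 3 servings → $1.80.
tofu only: max(18/2, 6.1/2.4) = 9 servings → $7.20.
hummus + lentils: the both-tight solution has a negative serving — not a feasible corner.
hummus + kidney beans with both targets exact would need a negative amount; discard.
hummus + tofu: the both-tight solution has a negative serving — not a feasible corner.
lentils + kidney beans: the both-tight solution has a negative serving — not a feasible corner.
lentils + tofu: intersection lies outside the first quadrant.
kidney beans + tofu: intersection lies outside the first quadrant.
Cheapest feasible corner: $0.90.

$0.90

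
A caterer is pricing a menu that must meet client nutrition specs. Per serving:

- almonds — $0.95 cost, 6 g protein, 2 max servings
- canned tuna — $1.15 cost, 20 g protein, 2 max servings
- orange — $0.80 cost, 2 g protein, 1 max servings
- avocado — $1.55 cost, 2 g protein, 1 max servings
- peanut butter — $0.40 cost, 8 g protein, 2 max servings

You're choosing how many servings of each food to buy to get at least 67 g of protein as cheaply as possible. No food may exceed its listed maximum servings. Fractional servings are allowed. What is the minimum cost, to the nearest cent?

Cost per g of protein: peanut butter $0.0500, canned tuna $0.0575, almonds $0.1583, orange $0.4000, avocado $0.7750.
Take 2 servings of peanut butter: +16.0 g protein for $0.80 (total $0.80, still need 51.0 g).
Take 2 servings of canned tuna: +40.0 g protein for $2.30 (total $3.10, still need 11.0 g).
Take 1.833 servings of almonds: +11.0 g protein for $1.74 (total $4.84, still need 0.0 g).
Filling from the cheapest source first is optimal under one linear minimum: $4.84.

$4.84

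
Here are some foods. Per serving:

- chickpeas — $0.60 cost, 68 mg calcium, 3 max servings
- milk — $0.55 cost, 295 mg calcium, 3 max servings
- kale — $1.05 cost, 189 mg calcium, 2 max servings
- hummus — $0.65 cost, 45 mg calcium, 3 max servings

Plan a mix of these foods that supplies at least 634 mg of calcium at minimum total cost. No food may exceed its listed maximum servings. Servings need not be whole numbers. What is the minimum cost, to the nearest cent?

Cost per mg of calcium: milk $0.0019, kale $0.0056, chickpeas $0.0088, hummus $0.0144.
Take 2.149 servings of milk: +634.0 mg calcium for $1.18 (total $1.18, still need 0.0 mg).
Filling from the cheapest source first is optimal under one linear minimum: $1.18.

$1.18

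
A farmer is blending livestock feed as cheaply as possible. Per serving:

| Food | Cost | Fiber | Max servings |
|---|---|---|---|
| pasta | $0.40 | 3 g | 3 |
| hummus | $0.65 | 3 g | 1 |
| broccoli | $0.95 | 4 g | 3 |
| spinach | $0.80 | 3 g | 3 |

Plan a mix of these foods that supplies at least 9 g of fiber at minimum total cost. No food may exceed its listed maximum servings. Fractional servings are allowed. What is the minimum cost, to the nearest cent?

$1.20

Cost per g of fiber: pasta $0.1333, hummus $0.2167, broccoli $0.2375, spinach $0.2667.
Take 3 servings of pasta: +9.0 g fiber for $1.20 (total $1.20, still need 0.0 g).
Greedy by cheapest-per-g is optimal for a single linear constraint, so the minimum cost is $1.20.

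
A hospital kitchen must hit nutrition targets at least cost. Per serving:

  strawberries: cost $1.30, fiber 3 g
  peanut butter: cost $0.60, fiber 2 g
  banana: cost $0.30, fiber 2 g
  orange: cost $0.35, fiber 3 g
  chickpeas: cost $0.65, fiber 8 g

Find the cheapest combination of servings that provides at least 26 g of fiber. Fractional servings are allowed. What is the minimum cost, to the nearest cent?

$2.11

Cost per g of fiber: chickpeas $0.0813, orange $0.1167, banana $0.1500, peanut butter $0.3000, strawberries $0.4333.
With no serving limits, use only chickpeas: 26 g / 8 g = 3.25 servings × $0.65 = $2.11.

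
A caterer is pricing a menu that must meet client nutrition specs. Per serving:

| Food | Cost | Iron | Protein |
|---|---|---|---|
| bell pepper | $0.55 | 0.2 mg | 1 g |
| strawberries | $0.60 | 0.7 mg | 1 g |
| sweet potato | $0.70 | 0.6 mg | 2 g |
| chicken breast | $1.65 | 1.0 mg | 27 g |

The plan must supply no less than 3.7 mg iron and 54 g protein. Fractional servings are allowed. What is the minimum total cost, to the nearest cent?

$4.68

The cheapest plan sits at a corner of the feasible region — with two constraints it uses at most two foods.
bell pepper only: max(3.7/0.2, 54/1) = 54 servings → $29.70.
strawberries only: max(3.7/0.7, 54/1) = 54 servings → $32.40.
sweet potato only: max(3.7/0.6, 54/2) = 27 servings → $18.90.
chicken breast only: max(3.7/1.0, 54/27) = 3.7 servings → $6.11.
bell pepper + strawberries: the both-tight solution has a negative serving — not a feasible corner.
bell pepper + sweet potato with both targets exact would need a negative amount; discard.
bell pepper + chicken breast with both tight: 10.43 servings and 1.614 servings → $8.40.
strawberries + sweet potato with both targets exact would need a negative amount; discard.
strawberries + chicken breast with both tight: 2.564 servings and 1.905 servings → $4.68.
sweet potato + chicken breast with both tight: 3.232 servings and 1.761 servings → $5.17.
Cheapest feasible corner: $4.68.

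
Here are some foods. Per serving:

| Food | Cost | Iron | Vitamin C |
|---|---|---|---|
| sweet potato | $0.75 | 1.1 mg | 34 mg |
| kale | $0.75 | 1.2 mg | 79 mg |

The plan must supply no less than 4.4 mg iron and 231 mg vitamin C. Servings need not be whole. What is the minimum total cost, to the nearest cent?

An LP optimum is at a vertex; with two nutrient constraints at most two foods are used. Check each candidate.
sweet potato only: max(4.4/1.1, 231/34) = 6.794 servings → $5.10.
kale only: max(4.4/1.2, 231/79) = 3.667 servings → $2.75.
sweet potato + kale with both tight: 1.527 servings and 2.267 servings → $2.85.
So the least-cost plan costs $2.75.

$2.75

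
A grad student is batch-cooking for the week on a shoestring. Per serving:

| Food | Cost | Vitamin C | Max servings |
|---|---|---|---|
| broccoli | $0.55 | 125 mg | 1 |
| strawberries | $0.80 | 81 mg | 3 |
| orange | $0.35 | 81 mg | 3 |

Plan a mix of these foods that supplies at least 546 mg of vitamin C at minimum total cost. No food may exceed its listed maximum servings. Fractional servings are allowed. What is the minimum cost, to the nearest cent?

$3.36

Cost per mg of vitamin C: orange $0.0043, broccoli $0.0044, strawberries $0.0099.
Take 3 servings of orange: +243.0 mg vitamin C for $1.05 (total $1.05, still need 303.0 mg).
Take 1 serving of broccoli: +125.0 mg vitamin C for $0.55 (total $1.60, still need 178.0 mg).
Take 2.198 servings of strawberries: +178.0 mg vitamin C for $1.76 (total $3.36, still need 0.0 mg).
Greedy by cheapest-per-mg is optimal for a single linear constraint, so the minimum cost is $3.36.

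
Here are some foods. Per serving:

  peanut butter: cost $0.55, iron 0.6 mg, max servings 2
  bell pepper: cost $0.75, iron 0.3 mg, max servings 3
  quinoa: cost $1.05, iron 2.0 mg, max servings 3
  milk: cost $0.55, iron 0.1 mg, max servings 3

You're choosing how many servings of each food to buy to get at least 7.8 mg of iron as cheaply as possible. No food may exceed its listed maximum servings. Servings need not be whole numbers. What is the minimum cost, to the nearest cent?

Cost per mg of iron: quinoa $0.5250, peanut butter $0.9167, bell pepper $2.5000, milk $5.5000.
Take 3 servings of quinoa: +6.0 mg iron for $3.15 (total $3.15, still need 1.8 mg).
Take 2 servings of peanut butter: +1.2 mg iron for $1.10 (total $4.25, still need 0.6 mg).
Take 2 servings of bell pepper: +0.6 mg iron for $1.50 (total $5.75, still need 0.0 mg).
Filling from the cheapest source first is optimal under one linear minimum: $5.75.

$5.75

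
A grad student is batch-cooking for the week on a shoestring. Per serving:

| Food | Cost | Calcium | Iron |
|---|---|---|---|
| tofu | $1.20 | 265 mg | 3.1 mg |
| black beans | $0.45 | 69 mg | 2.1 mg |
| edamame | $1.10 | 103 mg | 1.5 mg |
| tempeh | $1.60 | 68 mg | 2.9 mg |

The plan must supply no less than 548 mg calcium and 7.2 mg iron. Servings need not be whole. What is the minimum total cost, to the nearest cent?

$2.57

Compare the cost at each extreme point of the feasible region.
tofu only: max(548/265, 7.2/3.1) = 2.323 servings → $2.79.
black beans only: max(548/69, 7.2/2.1) = 7.942 servings → $3.57.
edamame only: max(548/103, 7.2/1.5) = 5.32 servings → $5.85.
tempeh only: max(548/68, 7.2/2.9) = 8.059 servings → $12.89.
tofu + black beans with both tight: 1.909 servings and 0.6106 servings → $2.57.
tofu + edamame with both tight: 1.028 servings and 2.675 servings → $4.18.
tofu + tempeh with both tight: 1.972 servings and 0.3751 servings → $2.97.
black beans + edamame: intersection lies outside the first quadrant.
black beans + tempeh with both targets exact would need a negative amount; discard.
edamame + tempeh: intersection lies outside the first quadrant.
Cheapest feasible corner: $2.57.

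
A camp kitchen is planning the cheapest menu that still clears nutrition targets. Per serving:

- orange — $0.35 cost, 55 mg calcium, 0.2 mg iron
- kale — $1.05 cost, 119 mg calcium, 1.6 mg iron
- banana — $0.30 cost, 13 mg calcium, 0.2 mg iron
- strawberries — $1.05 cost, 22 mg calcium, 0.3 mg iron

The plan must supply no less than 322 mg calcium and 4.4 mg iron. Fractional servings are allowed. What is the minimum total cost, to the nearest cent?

Minimising a linear cost over {calcium ≥ 322, iron ≥ 4.4, servings ≥ 0} — the optimum is at a vertex, using one or two foods.
orange only: max(322/55, 4.4/0.2) = 22 servings → $7.70.
kale only: max(322/119, 4.4/1.6) = 2.75 servings → $2.89.
banana only: max(322/13, 4.4/0.2) = 24.77 servings → $7.43.
strawberries only: max(322/22, 4.4/0.3) = 14.67 servings → $15.40.
orange + kale: the both-tight solution has a negative serving — not a feasible corner.
orange + banana with both tight: 0.8571 servings and 21.14 servings → $6.64.
orange + strawberries: the both-tight solution has a negative serving — not a feasible corner.
kale + banana with both tight: 2.4 servings and 2.8 servings → $3.36.
kale + strawberries: intersection lies outside the first quadrant.
banana + strawberries with both tight: 0.4 servings and 14.4 servings → $15.24.
So the least-cost plan costs $2.89.

$2.89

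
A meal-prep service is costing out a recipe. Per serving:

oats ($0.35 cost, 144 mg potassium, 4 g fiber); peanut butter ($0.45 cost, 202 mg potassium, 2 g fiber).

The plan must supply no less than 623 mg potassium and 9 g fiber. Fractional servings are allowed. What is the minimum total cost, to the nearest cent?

$1.42

Compare the cost at each extreme point of the feasible region.
oats only: max(623/144, 9/4) = 4.326 servings → $1.51.
peanut butter only: max(623/202, 9/2) = 4.5 servings → $2.02.
oats + peanut butter with both tight: 1.1 servings and 2.3 servings → $1.42.
So the least-cost plan costs $1.42.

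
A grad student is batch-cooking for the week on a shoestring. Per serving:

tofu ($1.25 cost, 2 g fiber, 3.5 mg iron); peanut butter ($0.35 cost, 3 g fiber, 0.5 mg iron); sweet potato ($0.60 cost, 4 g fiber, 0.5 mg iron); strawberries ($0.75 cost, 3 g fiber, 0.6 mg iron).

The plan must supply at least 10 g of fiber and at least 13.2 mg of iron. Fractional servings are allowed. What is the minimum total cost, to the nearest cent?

$4.87

A basic optimal solution has at most two foods positive. Try each food alone and each pair with both targets met exactly.
tofu only: max(10/2, 13.2/3.5) = 5 servings → $6.25.
peanut butter only: max(10/3, 13.2/0.5) = 26.4 servings → $9.24.
sweet potato only: max(10/4, 13.2/0.5) = 26.4 servings → $15.84.
strawberries only: max(10/3, 13.2/0.6) = 22 servings → $16.50.
tofu + peanut butter with both tight: 3.642 servings and 0.9053 servings → $4.87.
tofu + sweet potato with both tight: 3.677 servings and 0.6615 servings → $4.99.
tofu + strawberries with both tight: 3.613 servings and 0.9247 servings → $5.21.
peanut butter + sweet potato: the both-tight solution has a negative serving — not a feasible corner.
peanut butter + strawberries: the both-tight solution has a negative serving — not a feasible corner.
sweet potato + strawberries: intersection lies outside the first quadrant.
Cheapest feasible corner: $4.87.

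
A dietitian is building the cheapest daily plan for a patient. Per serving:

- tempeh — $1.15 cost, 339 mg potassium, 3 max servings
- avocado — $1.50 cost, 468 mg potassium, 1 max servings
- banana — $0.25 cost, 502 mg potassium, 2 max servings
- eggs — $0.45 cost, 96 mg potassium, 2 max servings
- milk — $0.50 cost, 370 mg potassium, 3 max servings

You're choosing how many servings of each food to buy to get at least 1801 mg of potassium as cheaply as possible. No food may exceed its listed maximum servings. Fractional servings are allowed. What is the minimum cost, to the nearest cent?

Cost per mg of potassium: banana $0.0005, milk $0.0014, avocado $0.0032, tempeh $0.0034, eggs $0.0047.
Take 2 servings of banana: +1004.0 mg potassium for $0.50 (total $0.50, still need 797.0 mg).
Take 2.154 servings of milk: +797.0 mg potassium for $1.08 (total $1.58, still need 0.0 mg).
Greedy by cheapest-per-mg is optimal for a single linear constraint, so the minimum cost is $1.58.

$1.58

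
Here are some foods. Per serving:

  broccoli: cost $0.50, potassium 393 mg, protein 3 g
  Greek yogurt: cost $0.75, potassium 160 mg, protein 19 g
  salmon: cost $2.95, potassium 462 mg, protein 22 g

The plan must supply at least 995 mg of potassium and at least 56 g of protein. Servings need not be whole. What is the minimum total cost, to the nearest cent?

The cheapest plan sits at a corner of the feasible region — with two constraints it uses at most two foods.
broccoli only: max(995/393, 56/3) = 18.67 servings → $9.33.
Greek yogurt only: max(995/160, 56/19) = 6.219 servings → $4.66.
salmon only: max(995/462, 56/22) = 2.545 servings → $7.51.
broccoli + Greek yogurt with both tight: 1.423 servings and 2.723 servings → $2.75.
broccoli + salmon: intersection lies outside the first quadrant.
Greek yogurt + salmon with both tight: 0.7573 servings and 1.891 servings → $6.15.
Cheapest feasible corner: $2.75.

$2.75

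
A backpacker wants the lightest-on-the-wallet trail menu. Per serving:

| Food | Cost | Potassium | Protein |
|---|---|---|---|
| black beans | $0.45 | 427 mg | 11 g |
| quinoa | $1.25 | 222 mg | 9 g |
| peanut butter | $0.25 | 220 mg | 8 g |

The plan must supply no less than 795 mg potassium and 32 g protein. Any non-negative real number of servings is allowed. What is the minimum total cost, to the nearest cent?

With two linear requirements the optimum uses one or two foods; enumerate the corners.
black beans only: max(795/427, 32/11) = 2.909 servings → $1.31.
quinoa only: max(795/222, 32/9) = 3.581 servings → $4.48.
peanut butter only: max(795/220, 32/8) = 4 servings → $1.00.
black beans + quinoa with both tight: 0.0364 servings and 3.511 servings → $4.41.
black beans + peanut butter: the both-tight solution has a negative serving — not a feasible corner.
quinoa + peanut butter with both tight: 3.333 servings and 0.25 servings → $4.23.
The minimum over all feasible corners is $1.00.

$1.00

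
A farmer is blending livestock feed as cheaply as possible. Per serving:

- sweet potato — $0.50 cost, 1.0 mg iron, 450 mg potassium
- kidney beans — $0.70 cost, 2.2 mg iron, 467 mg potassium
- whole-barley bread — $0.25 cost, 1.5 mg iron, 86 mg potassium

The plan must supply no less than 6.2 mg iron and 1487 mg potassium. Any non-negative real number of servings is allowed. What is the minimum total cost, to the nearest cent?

Compare the cost at each extreme point of the feasible region.
sweet potato only: max(6.2/1.0, 1487/450) = 6.2 servings → $3.10.
kidney beans only: max(6.2/2.2, 1487/467) = 3.184 servings → $2.23.
whole-barley bread only: max(6.2/1.5, 1487/86) = 17.29 servings → $4.32.
sweet potato + kidney beans with both tight: 0.7189 servings and 2.491 servings → $2.10.
sweet potato + whole-barley bread with both tight: 2.882 servings and 2.212 servings → $1.99.
kidney beans + whole-barley bread with both targets exact would need a negative amount; discard.
So the least-cost plan costs $1.99.

$1.99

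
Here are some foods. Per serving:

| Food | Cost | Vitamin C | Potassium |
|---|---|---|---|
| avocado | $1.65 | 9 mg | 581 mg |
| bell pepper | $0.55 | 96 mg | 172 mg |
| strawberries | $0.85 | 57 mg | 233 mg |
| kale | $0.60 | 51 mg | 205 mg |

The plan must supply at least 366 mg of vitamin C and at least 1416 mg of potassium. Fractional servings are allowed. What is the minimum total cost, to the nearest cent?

$4.16

At the optimum either one food covers both requirements or two foods hit both targets exactly; no other combination can be cheaper.
avocado only: max(366/9, 1416/581) = 40.67 servings → $67.10.
bell pepper only: max(366/96, 1416/172) = 8.233 servings → $4.53.
strawberries only: max(366/57, 1416/233) = 6.421 servings → $5.46.
kale only: max(366/51, 1416/205) = 7.176 servings → $4.31.
avocado + bell pepper with both tight: 1.346 servings and 3.686 servings → $4.25.
avocado + strawberries: the both-tight solution has a negative serving — not a feasible corner.
avocado + kale: the both-tight solution has a negative serving — not a feasible corner.
bell pepper + strawberries with both tight: 0.3634 servings and 5.809 servings → $5.14.
bell pepper + kale with both tight: 0.258 servings and 6.691 servings → $4.16.
strawberries + kale with both targets exact would need a negative amount; discard.
The minimum over all feasible corners is $4.16.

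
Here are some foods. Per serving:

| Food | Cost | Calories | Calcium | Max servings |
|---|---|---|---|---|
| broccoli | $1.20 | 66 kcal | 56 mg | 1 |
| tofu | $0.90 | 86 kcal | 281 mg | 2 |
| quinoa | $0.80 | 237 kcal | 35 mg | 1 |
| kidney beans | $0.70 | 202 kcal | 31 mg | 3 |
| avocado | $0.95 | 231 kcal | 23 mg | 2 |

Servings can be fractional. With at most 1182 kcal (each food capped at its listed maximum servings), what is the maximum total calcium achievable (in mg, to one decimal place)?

Calcium per kcal: tofu 3.267, broccoli 0.8485, kidney beans 0.1535, quinoa 0.1477, avocado 0.09957.
Take 2 servings of tofu: uses 172 kcal, +562.0 mg calcium (running total 562.0 mg).
Take 1 serving of broccoli: uses 66 kcal, +56.0 mg calcium (running total 618.0 mg).
Take 3 servings of kidney beans: uses 606 kcal, +93.0 mg calcium (running total 711.0 mg).
Take 1 serving of quinoa: uses 237 kcal, +35.0 mg calcium (running total 746.0 mg).
Take 0.4372 servings of avocado: uses 101 kcal, +10.1 mg calcium (running total 756.1 mg).
Filling greedily by calcium-per-kcal is optimal for one linear limit, giving 756.1 mg.

756.1 mg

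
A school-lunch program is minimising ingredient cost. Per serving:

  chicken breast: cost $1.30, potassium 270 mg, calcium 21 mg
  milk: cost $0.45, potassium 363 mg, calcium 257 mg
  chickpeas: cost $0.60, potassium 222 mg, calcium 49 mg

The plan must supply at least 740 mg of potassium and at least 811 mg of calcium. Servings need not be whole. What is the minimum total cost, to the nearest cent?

Check every corner: each single food scaled to meet both minima, and each pair solved so both constraints bind.
chicken breast only: max(740/270, 811/21) = 38.62 servings → $50.20.
milk only: max(740/363, 811/257) = 3.156 servings → $1.42.
chickpeas only: max(740/222, 811/49) = 16.55 servings → $9.93.
chicken breast + milk: intersection lies outside the first quadrant.
chicken breast + chickpeas: intersection lies outside the first quadrant.
milk + chickpeas with both targets exact would need a negative amount; discard.
The minimum over all feasible corners is $1.42.

$1.42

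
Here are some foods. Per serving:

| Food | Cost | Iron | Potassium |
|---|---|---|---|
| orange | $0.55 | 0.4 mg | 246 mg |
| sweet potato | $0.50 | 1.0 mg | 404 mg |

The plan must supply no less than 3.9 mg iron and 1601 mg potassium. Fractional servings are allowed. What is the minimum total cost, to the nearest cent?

$1.98

The cheapest plan sits at a corner of the feasible region — with two constraints it uses at most two foods.
orange only: max(3.9/0.4, 1601/246) = 9.75 servings → $5.36.
sweet potato only: max(3.9/1.0, 1601/404) = 3.963 servings → $1.98.
orange + sweet potato with both tight: 0.3009 servings and 3.78 servings → $2.06.
So the least-cost plan costs $1.98.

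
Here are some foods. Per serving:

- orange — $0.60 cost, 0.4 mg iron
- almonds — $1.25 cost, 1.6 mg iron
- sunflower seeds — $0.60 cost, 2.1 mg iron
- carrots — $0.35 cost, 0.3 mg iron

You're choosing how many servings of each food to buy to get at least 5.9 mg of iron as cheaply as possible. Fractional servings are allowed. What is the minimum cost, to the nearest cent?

$1.69

Cost per mg of iron: sunflower seeds $0.2857, almonds $0.7812, carrots $1.1667, orange $1.5000.
With no serving limits, use only sunflower seeds: 5.9 mg / 2.1 mg = 2.81 servings × $0.60 = $1.69.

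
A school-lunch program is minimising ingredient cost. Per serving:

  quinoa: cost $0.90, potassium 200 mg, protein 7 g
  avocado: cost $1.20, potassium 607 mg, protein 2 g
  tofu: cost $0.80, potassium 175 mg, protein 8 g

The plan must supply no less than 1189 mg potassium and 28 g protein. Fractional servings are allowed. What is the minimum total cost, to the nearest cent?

$3.82

A basic optimal solution has at most two foods positive. Try each food alone and each pair with both targets met exactly.
quinoa only: max(1189/200, 28/7) = 5.945 servings → $5.35.
avocado only: max(1189/607, 28/2) = 14 servings → $16.80.
tofu only: max(1189/175, 28/8) = 6.794 servings → $5.44.
quinoa + avocado with both tight: 3.798 servings and 0.7075 servings → $4.27.
quinoa + tofu with both targets exact would need a negative amount; discard.
avocado + tofu with both tight: 1.024 servings and 3.244 servings → $3.82.
So the least-cost plan costs $3.82.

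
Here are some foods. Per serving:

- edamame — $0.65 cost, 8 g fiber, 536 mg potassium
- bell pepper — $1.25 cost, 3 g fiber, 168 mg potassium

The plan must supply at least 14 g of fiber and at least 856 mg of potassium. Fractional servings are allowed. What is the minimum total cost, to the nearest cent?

$1.14

With two linear requirements the optimum uses one or two foods; enumerate the corners.
edamame only: max(14/8, 856/536) = 1.75 servings → $1.14.
bell pepper only: max(14/3, 856/168) = 5.095 servings → $6.37.
edamame + bell pepper with both tight: 0.8182 servings and 2.485 servings → $3.64.
The minimum over all feasible corners is $1.14.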